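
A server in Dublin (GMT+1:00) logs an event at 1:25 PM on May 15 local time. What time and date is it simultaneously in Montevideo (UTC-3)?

9:25 AM on May 15

In UTC: 1:25 PM − 1:00 = 12:25 PM on May 15.
Montevideo is UTC−3:00: 12:25 PM − 3:00 = 9:25 AM on May 15.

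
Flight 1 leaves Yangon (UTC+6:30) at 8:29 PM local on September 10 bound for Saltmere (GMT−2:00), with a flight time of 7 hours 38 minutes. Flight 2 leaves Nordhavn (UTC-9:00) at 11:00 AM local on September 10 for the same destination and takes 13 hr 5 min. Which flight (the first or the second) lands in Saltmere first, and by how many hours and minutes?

the first, by 11 hours 28 minutes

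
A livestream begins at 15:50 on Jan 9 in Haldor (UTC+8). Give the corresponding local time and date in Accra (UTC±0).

07:50 on Jan 9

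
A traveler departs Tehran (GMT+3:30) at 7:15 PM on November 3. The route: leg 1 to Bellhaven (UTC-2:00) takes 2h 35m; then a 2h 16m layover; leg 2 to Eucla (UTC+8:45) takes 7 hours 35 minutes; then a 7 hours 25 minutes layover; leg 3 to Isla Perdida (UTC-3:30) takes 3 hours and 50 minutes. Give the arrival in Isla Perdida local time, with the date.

Convert departure to UTC: 7:15 PM − 3:30 = 3:45 PM UTC on Nov 3.
Add 2 hours 35 minutes leg 1 → 6:20 PM UTC.
Add 2 hours 16 minutes layover in Bellhaven → 8:36 PM UTC.
Add 7 hours and 35 minutes leg 2 → 4:11 AM UTC (Nov 4).
Add 7 hours and 25 minutes layover in Eucla → 11:36 AM UTC.
Add 3 hours and 50 minutes leg 3 → 3:26 PM UTC.
Isla Perdida is UTC−3:30, so local arrival = 3:26 PM − 3:30 = 11:56 AM on Nov 4.

11:56 AM on Nov 4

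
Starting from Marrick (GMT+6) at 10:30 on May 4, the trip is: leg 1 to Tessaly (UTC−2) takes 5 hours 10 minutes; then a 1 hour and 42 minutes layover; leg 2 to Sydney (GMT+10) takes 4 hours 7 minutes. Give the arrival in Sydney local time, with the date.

01:29 on May 5

Convert departure to UTC: 10:30 − 6:00 = 04:30 UTC on May 4.
Add 5 hours and 10 minutes leg 1 → 09:40 UTC.
Add 1 hour and 42 minutes layover in Tessaly → 11:22 UTC.
Add 4 hours and 7 minutes leg 2 → 15:29 UTC.
Sydney is UTC+10:00, so local arrival = 15:29 + 10:00 = 01:29 on May 5.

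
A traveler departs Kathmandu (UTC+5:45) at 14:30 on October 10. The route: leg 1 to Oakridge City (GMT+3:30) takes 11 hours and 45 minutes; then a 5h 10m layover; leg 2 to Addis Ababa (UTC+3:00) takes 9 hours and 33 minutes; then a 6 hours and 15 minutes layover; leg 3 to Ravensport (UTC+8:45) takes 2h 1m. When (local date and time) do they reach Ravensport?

04:14 on October 12

Convert departure to UTC: 14:30 − 5:45 = 08:45 UTC on Oct 10.
Add 11 hours and 45 minutes leg 1 → 20:30 UTC.
Add 5 hours and 10 minutes layover in Oakridge City → 01:40 UTC (Oct 11).
Add 9 hours and 33 minutes leg 2 → 11:13 UTC.
Add 6 hours and 15 minutes layover in Addis Ababa → 17:28 UTC.
Add 2 hours and 1 minute leg 3 → 19:29 UTC.
Ravensport is UTC+8:45, so local arrival = 19:29 + 8:45 = 04:14 on Oct 12.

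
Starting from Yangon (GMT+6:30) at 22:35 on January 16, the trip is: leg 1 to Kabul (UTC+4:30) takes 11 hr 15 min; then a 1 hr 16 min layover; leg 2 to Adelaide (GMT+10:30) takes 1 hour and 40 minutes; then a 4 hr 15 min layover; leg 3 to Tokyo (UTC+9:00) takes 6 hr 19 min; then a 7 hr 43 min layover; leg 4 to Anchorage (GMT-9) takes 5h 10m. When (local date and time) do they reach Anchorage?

20:43 on January 17

Convert departure to UTC: 22:35 − 6:30 = 16:05 UTC on Jan 16.
Add 11 hours and 15 minutes leg 1 → 03:20 UTC (Jan 17).
Add 1 hour 16 minutes layover in Kabul → 04:36 UTC.
Add 1 hour 40 minutes leg 2 → 06:16 UTC.
Add 4 hours and 15 minutes layover in Adelaide → 10:31 UTC.
Add 6 hours and 19 minutes leg 3 → 16:50 UTC.
Add 7 hours and 43 minutes layover in Tokyo → 00:33 UTC (Jan 18).
Add 5 hours and 10 minutes leg 4 → 05:43 UTC.
Anchorage is UTC−9:00, so local arrival = 05:43 − 9:00 = 20:43 on Jan 17.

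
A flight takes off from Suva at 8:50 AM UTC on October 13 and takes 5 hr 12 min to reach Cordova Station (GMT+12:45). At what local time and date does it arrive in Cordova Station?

Departure is given in UTC: 8:50 AM on Oct 13.
Add 5 hours 12 minutes → 2:02 PM UTC.
Cordova Station is UTC+12:45: 2:02 PM + 12:45 = 2:47 AM on Oct 14.

2:47 AM on October 14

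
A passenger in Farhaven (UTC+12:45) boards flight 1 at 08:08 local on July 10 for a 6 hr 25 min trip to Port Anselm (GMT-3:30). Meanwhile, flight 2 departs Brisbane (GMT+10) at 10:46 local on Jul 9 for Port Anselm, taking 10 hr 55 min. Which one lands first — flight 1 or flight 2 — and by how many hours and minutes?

Flight 1 in UTC: 08:08 − 12:45 = 19:23 on Jul 9.
+6 hours and 25 minutes → arrive 01:48 UTC on Jul 10.
Flight 2 in UTC: 10:46 − 10:00 = 00:46 on Jul 9.
+10 hours and 55 minutes → arrive 11:41 UTC on Jul 9.
Flight 2 lands earlier by 14 hours 7 minutes.

the second, by 14 hours 7 minutes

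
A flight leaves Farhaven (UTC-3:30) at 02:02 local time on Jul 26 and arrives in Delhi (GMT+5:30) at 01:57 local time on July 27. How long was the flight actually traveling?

Departure in UTC: 02:02 + 3:30 = 05:32 on Jul 26.
Arrival in UTC: 01:57 − 5:30 = 20:27 on Jul 26.
Elapsed = 20:27 − 05:32 = 14 hours 55 minutes.

14 hours 55 minutes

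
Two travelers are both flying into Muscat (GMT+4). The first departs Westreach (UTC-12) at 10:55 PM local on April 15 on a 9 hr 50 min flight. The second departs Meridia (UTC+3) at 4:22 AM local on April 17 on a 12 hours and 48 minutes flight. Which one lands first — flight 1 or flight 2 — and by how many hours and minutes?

the first, by 17 hours 25 minutes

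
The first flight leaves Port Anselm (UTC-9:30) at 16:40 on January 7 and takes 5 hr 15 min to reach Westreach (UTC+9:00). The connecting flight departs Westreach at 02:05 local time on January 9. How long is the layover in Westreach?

9 hours 40 minutes

Convert departure to UTC: 16:40 + 9:30 = 02:10 UTC on Jan 8.
Add 5 hours 15 minutes flight time → 07:25 UTC.
Westreach is UTC+9:00, so local arrival = 07:25 + 9:00 = 16:25 on Jan 8.
Layover = 02:05 − 16:25 (+1 day) = 9 hours 40 minutes.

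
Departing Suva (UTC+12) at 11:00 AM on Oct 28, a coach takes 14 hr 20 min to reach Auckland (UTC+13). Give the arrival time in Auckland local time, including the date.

Auckland is 1:00 ahead of Suva.
After 14 hours 20 minutes it is 1:20 AM (Oct 29) in Suva.
Shift by the zone difference: 1:20 AM + 1:00 = 2:20 AM on Oct 29 in Auckland.

2:20 AM on October 29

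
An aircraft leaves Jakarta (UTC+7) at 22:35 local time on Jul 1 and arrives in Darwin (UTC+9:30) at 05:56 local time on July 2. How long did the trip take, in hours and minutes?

Departure in UTC: 22:35 − 7:00 = 15:35 on Jul 1.
Arrival in UTC: 05:56 − 9:30 = 20:26 on Jul 1.
Elapsed = 20:26 − 15:35 = 4 hours 51 minutes.

4 hours 51 minutes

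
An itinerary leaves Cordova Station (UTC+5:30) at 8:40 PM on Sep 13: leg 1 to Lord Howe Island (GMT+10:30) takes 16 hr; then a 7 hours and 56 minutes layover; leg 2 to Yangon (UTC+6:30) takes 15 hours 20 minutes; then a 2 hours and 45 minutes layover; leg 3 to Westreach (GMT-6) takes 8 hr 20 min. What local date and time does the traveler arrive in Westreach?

11:31 AM on September 15

Convert departure to UTC: 8:40 PM − 5:30 = 3:10 PM UTC on Sep 13.
Add 16 hours leg 1 → 7:10 AM UTC (Sep 14).
Add 7 hours 56 minutes layover in Lord Howe Island → 3:06 PM UTC.
Add 15 hours and 20 minutes leg 2 → 6:26 AM UTC (Sep 15).
Add 2 hours 45 minutes layover in Yangon → 9:11 AM UTC.
Add 8 hours and 20 minutes leg 3 → 5:31 PM UTC.
Westreach is UTC−6:00, so local arrival = 5:31 PM − 6:00 = 11:31 AM on Sep 15.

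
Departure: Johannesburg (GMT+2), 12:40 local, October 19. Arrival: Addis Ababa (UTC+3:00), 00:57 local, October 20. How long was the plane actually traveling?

11 hours 17 minutes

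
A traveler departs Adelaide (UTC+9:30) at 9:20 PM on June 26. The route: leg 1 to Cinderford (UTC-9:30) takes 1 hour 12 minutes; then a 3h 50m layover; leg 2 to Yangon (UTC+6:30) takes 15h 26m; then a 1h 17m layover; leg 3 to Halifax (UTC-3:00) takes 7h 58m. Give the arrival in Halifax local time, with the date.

2:33 PM on June 27

Convert departure to UTC: 9:20 PM − 9:30 = 11:50 AM UTC on Jun 26.
Add 1 hour 12 minutes leg 1 → 1:02 PM UTC.
Add 3 hours 50 minutes layover in Cinderford → 4:52 PM UTC.
Add 15 hours 26 minutes leg 2 → 8:18 AM UTC (Jun 27).
Add 1 hour 17 minutes layover in Yangon → 9:35 AM UTC.
Add 7 hours 58 minutes leg 3 → 5:33 PM UTC.
Halifax is UTC−3:00, so local arrival = 5:33 PM − 3:00 = 2:33 PM on Jun 27.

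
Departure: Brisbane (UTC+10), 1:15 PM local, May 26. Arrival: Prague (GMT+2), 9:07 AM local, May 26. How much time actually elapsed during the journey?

3 hours 52 minutes

Prague is 8:00 behind Brisbane.
Clock-face elapsed time (ignoring zones) is −4 hours 8 minutes.
Actual elapsed = −4 hours 8 minutes + 8:00 = 3 hours 52 minutes.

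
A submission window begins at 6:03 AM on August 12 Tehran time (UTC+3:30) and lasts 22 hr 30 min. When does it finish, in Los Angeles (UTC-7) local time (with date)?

6:03 PM on August 12

Convert start to UTC: 6:03 AM − 3:30 = 2:33 AM UTC on Aug 12.
Add 22 hours 30 minutes duration → 1:03 AM UTC (Aug 13).
Los Angeles is UTC−7:00, so local end time = 1:03 AM − 7:00 = 6:03 PM on Aug 12.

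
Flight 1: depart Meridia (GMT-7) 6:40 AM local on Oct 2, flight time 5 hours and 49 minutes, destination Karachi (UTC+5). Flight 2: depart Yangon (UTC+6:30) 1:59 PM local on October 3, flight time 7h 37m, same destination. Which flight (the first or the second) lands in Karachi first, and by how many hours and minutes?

Flight 1 in UTC: 6:40 AM + 7:00 = 1:40 PM on Oct 2.
+5 hours and 49 minutes → arrive 7:29 PM UTC on Oct 2.
Flight 2 in UTC: 1:59 PM − 6:30 = 7:29 AM on Oct 3.
+7 hours 37 minutes → arrive 3:06 PM UTC on Oct 3.
Flight 1 lands earlier by 19 hours 37 minutes.

the first, by 19 hours 37 minutes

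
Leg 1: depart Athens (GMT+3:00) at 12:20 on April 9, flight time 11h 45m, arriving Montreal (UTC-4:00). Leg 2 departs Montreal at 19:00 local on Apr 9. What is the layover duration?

Convert departure to UTC: 12:20 − 3:00 = 09:20 UTC on Apr 9.
Add 11 hours and 45 minutes flight time → 21:05 UTC.
Montreal is UTC−4:00, so local arrival = 21:05 − 4:00 = 17:05 on Apr 9.
Layover = 19:00 − 17:05 = 1 hour 55 minutes.

1 hour 55 minutes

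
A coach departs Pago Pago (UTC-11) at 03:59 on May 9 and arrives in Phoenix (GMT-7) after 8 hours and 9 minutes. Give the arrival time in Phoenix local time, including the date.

16:08 on May 9

Phoenix is 4:00 ahead of Pago Pago.
After 8 hours 9 minutes it is 12:08 in Pago Pago.
Shift by the zone difference: 12:08 + 4:00 = 16:08 on May 9 in Phoenix.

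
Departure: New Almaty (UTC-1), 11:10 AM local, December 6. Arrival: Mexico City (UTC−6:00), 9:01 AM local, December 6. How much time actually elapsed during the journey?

Departure in UTC: 11:10 AM + 1:00 = 12:10 PM on Dec 6.
Arrival in UTC: 9:01 AM + 6:00 = 3:01 PM on Dec 6.
Elapsed = 3:01 PM − 12:10 PM = 2 hours 51 minutes.

2 hours 51 minutes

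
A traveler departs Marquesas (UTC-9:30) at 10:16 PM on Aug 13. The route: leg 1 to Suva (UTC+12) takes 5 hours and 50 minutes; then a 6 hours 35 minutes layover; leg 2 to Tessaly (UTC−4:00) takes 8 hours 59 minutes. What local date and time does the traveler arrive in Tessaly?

Convert departure to UTC: 10:16 PM + 9:30 = 7:46 AM UTC on Aug 14.
Add 5 hours 50 minutes leg 1 → 1:36 PM UTC.
Add 6 hours 35 minutes layover in Suva → 8:11 PM UTC.
Add 8 hours 59 minutes leg 2 → 5:10 AM UTC (Aug 15).
Tessaly is UTC−4:00, so local arrival = 5:10 AM − 4:00 = 1:10 AM on Aug 15.

1:10 AM on August 15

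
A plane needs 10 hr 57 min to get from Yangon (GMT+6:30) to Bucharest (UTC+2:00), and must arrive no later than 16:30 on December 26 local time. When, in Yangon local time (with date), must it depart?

10:03 on Dec 26

Target arrival in UTC: 16:30 − 2:00 = 14:30 on Dec 26.
Subtract 10 hours 57 minutes → departure 03:33 UTC on Dec 26.
Yangon is UTC+6:30: 03:33 + 6:30 = 10:03 on Dec 26.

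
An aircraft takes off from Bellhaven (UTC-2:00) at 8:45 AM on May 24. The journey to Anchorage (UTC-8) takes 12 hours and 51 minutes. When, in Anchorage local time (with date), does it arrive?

3:36 PM on May 24

Convert departure to UTC: 8:45 AM + 2:00 = 10:45 AM UTC on May 24.
Add 12 hours and 51 minutes travel time → 11:36 PM UTC.
Anchorage is UTC−8:00, so local arrival = 11:36 PM − 8:00 = 3:36 PM on May 24.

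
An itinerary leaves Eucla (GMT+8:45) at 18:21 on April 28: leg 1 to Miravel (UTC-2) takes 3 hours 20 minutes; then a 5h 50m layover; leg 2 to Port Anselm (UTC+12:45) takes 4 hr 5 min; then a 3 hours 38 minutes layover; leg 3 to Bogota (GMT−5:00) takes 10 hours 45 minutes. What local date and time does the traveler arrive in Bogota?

08:14 on April 29

Convert departure to UTC: 18:21 − 8:45 = 09:36 UTC on Apr 28.
Add 3 hours 20 minutes leg 1 → 12:56 UTC.
Add 5 hours and 50 minutes layover in Miravel → 18:46 UTC.
Add 4 hours and 5 minutes leg 2 → 22:51 UTC.
Add 3 hours 38 minutes layover in Port Anselm → 02:29 UTC (Apr 29).
Add 10 hours and 45 minutes leg 3 → 13:14 UTC.
Bogota is UTC−5:00, so local arrival = 13:14 − 5:00 = 08:14 on Apr 29.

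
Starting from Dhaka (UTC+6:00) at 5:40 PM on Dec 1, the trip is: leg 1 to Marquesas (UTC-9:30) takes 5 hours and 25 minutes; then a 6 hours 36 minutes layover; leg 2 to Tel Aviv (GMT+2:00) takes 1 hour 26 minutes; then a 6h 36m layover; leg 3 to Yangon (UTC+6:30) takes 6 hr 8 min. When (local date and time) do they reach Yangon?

Convert departure to UTC: 5:40 PM − 6:00 = 11:40 AM UTC on Dec 1.
Add 5 hours 25 minutes leg 1 → 5:05 PM UTC.
Add 6 hours 36 minutes layover in Marquesas → 11:41 PM UTC.
Add 1 hour 26 minutes leg 2 → 1:07 AM UTC (Dec 2).
Add 6 hours and 36 minutes layover in Tel Aviv → 7:43 AM UTC.
Add 6 hours and 8 minutes leg 3 → 1:51 PM UTC.
Yangon is UTC+6:30, so local arrival = 1:51 PM + 6:30 = 8:21 PM on Dec 2.

8:21 PM on Dec 2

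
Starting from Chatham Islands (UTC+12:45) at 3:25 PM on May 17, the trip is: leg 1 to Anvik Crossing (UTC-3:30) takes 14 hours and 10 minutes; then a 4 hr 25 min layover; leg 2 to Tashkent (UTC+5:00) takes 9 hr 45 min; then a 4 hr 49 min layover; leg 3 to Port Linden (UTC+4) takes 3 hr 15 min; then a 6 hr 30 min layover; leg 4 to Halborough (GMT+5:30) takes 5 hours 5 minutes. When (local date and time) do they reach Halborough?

8:09 AM on May 19

Convert departure to UTC: 3:25 PM − 12:45 = 2:40 AM UTC on May 17.
Add 14 hours and 10 minutes leg 1 → 4:50 PM UTC.
Add 4 hours and 25 minutes layover in Anvik Crossing → 9:15 PM UTC.
Add 9 hours 45 minutes leg 2 → 7:00 AM UTC (May 18).
Add 4 hours 49 minutes layover in Tashkent → 11:49 AM UTC.
Add 3 hours and 15 minutes leg 3 → 3:04 PM UTC.
Add 6 hours 30 minutes layover in Port Linden → 9:34 PM UTC.
Add 5 hours and 5 minutes leg 4 → 2:39 AM UTC (May 19).
Halborough is UTC+5:30, so local arrival = 2:39 AM + 5:30 = 8:09 AM on May 19.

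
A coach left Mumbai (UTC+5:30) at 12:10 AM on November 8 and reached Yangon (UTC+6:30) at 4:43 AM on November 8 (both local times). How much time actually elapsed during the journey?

Yangon is 1:00 ahead of Mumbai.
Clock-face elapsed time (ignoring zones) is 4 hours 33 minutes.
Actual elapsed = 4 hours 33 minutes − 1:00 = 3 hours 33 minutes.

3 hours 33 minutes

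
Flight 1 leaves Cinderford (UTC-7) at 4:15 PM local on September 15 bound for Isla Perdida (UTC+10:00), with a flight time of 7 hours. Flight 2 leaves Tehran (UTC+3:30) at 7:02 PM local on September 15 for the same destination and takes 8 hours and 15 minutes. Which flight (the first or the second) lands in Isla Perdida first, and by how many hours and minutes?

the second, by 6 hours 28 minutes

Flight 1 in UTC: 4:15 PM + 7:00 = 11:15 PM on Sep 15.
+7 hours → arrive 6:15 AM UTC on Sep 16.
Flight 2 in UTC: 7:02 PM − 3:30 = 3:32 PM on Sep 15.
+8 hours 15 minutes → arrive 11:47 PM UTC on Sep 15.
Flight 2 lands earlier by 6 hours 28 minutes.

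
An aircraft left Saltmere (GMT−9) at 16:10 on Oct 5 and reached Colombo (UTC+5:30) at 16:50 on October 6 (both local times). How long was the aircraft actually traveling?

Colombo is 14:30 ahead of Saltmere.
Clock-face elapsed time (ignoring zones) is 24 hours 40 minutes.
Actual elapsed = 24 hours 40 minutes − 14:30 = 10 hours 10 minutes.

10 hours 10 minutes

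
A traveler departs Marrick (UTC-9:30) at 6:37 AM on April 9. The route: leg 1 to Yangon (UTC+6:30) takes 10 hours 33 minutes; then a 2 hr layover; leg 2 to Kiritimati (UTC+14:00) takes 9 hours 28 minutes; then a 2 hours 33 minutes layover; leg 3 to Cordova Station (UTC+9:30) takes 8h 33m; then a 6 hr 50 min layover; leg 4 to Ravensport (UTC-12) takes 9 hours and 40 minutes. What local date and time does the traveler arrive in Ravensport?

5:44 AM on April 11

Convert departure to UTC: 6:37 AM + 9:30 = 4:07 PM UTC on Apr 9.
Add 10 hours and 33 minutes leg 1 → 2:40 AM UTC (Apr 10).
Add 2 hours layover in Yangon → 4:40 AM UTC.
Add 9 hours and 28 minutes leg 2 → 2:08 PM UTC.
Add 2 hours and 33 minutes layover in Kiritimati → 4:41 PM UTC.
Add 8 hours 33 minutes leg 3 → 1:14 AM UTC (Apr 11).
Add 6 hours 50 minutes layover in Cordova Station → 8:04 AM UTC.
Add 9 hours and 40 minutes leg 4 → 5:44 PM UTC.
Ravensport is UTC−12:00, so local arrival = 5:44 PM − 12:00 = 5:44 AM on Apr 11.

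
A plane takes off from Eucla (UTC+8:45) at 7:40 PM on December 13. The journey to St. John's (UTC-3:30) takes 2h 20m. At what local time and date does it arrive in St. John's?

Convert departure to UTC: 7:40 PM − 8:45 = 10:55 AM UTC on Dec 13.
Add 2 hours 20 minutes travel time → 1:15 PM UTC.
St. John's is UTC−3:30, so local arrival = 1:15 PM − 3:30 = 9:45 AM on Dec 13.

9:45 AM on December 13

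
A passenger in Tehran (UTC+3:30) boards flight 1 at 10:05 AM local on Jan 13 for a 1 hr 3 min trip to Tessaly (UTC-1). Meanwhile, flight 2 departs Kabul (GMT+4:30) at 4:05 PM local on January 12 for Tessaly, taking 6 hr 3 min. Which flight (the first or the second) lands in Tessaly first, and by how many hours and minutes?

the second, by 14 hours

Flight 1 in UTC: 10:05 AM − 3:30 = 6:35 AM on Jan 13.
+1 hour 3 minutes → arrive 7:38 AM UTC on Jan 13.
Flight 2 in UTC: 4:05 PM − 4:30 = 11:35 AM on Jan 12.
+6 hours and 3 minutes → arrive 5:38 PM UTC on Jan 12.
Flight 2 lands earlier by 14 hours.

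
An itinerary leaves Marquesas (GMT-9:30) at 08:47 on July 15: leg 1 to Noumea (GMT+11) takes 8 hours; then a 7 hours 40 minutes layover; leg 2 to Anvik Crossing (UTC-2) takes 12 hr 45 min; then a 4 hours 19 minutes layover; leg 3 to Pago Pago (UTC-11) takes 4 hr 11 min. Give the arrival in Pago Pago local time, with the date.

Convert departure to UTC: 08:47 + 9:30 = 18:17 UTC on Jul 15.
Add 8 hours leg 1 → 02:17 UTC (Jul 16).
Add 7 hours 40 minutes layover in Noumea → 09:57 UTC.
Add 12 hours 45 minutes leg 2 → 22:42 UTC.
Add 4 hours and 19 minutes layover in Anvik Crossing → 03:01 UTC (Jul 17).
Add 4 hours and 11 minutes leg 3 → 07:12 UTC.
Pago Pago is UTC−11:00, so local arrival = 07:12 − 11:00 = 20:12 on Jul 16.

20:12 on July 16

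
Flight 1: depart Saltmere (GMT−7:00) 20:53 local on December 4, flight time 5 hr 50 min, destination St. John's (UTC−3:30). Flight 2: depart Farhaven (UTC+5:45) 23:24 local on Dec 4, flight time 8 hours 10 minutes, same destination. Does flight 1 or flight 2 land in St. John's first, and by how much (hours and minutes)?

Flight 1 in UTC: 20:53 + 7:00 = 03:53 on Dec 5.
+5 hours 50 minutes → arrive 09:43 UTC on Dec 5.
Flight 2 in UTC: 23:24 − 5:45 = 17:39 on Dec 4.
+8 hours and 10 minutes → arrive 01:49 UTC on Dec 5.
Flight 2 lands earlier by 7 hours 54 minutes.

the second, by 7 hours 54 minutes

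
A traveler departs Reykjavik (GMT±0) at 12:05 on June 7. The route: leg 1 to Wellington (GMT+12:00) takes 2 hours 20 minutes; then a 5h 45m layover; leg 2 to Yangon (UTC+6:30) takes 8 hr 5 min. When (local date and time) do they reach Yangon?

Reykjavik is at UTC+0, so departure is already 12:05 UTC on Jun 7.
Add 2 hours 20 minutes leg 1 → 14:25 UTC.
Add 5 hours and 45 minutes layover in Wellington → 20:10 UTC.
Add 8 hours and 5 minutes leg 2 → 04:15 UTC (Jun 8).
Yangon is UTC+6:30, so local arrival = 04:15 + 6:30 = 10:45 on Jun 8.

10:45 on June 8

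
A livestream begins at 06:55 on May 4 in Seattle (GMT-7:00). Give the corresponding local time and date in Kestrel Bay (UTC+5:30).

Kestrel Bay is 12:30 ahead of Seattle.
Shift by the zone difference: 06:55 + 12:30 = 19:25 on May 4 in Kestrel Bay.

19:25 on May 4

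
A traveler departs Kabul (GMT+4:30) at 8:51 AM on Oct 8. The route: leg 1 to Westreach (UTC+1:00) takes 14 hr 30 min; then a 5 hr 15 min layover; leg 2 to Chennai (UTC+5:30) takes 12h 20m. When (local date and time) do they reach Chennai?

Convert departure to UTC: 8:51 AM − 4:30 = 4:21 AM UTC on Oct 8.
Add 14 hours 30 minutes leg 1 → 6:51 PM UTC.
Add 5 hours and 15 minutes layover in Westreach → 12:06 AM UTC (Oct 9).
Add 12 hours and 20 minutes leg 2 → 12:26 PM UTC.
Chennai is UTC+5:30, so local arrival = 12:26 PM + 5:30 = 5:56 PM on Oct 9.

5:56 PM on October 9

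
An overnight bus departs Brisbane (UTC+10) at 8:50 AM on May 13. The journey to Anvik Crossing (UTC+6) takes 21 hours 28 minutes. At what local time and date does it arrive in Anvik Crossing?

Anvik Crossing is 4:00 behind Brisbane.
After 21 hours 28 minutes it is 6:18 AM (May 14) in Brisbane.
Shift by the zone difference: 6:18 AM − 4:00 = 2:18 AM on May 14 in Anvik Crossing.

2:18 AM on May 14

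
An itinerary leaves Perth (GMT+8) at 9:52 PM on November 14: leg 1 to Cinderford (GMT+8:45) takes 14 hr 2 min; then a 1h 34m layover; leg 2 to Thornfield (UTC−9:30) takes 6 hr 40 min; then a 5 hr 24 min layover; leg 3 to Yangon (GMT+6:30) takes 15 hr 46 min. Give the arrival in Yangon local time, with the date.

3:48 PM on November 16

Convert departure to UTC: 9:52 PM − 8:00 = 1:52 PM UTC on Nov 14.
Add 14 hours and 2 minutes leg 1 → 3:54 AM UTC (Nov 15).
Add 1 hour and 34 minutes layover in Cinderford → 5:28 AM UTC.
Add 6 hours 40 minutes leg 2 → 12:08 PM UTC.
Add 5 hours and 24 minutes layover in Thornfield → 5:32 PM UTC.
Add 15 hours and 46 minutes leg 3 → 9:18 AM UTC (Nov 16).
Yangon is UTC+6:30, so local arrival = 9:18 AM + 6:30 = 3:48 PM on Nov 16.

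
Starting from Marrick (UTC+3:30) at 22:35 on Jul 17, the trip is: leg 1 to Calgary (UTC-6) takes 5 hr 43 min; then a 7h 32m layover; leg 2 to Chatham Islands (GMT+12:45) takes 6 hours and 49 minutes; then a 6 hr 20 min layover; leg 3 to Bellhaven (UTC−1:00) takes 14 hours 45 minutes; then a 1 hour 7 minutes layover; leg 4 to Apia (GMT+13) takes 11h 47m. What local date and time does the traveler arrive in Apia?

14:08 on Jul 20

Convert departure to UTC: 22:35 − 3:30 = 19:05 UTC on Jul 17.
Add 5 hours 43 minutes leg 1 → 00:48 UTC (Jul 18).
Add 7 hours 32 minutes layover in Calgary → 08:20 UTC.
Add 6 hours and 49 minutes leg 2 → 15:09 UTC.
Add 6 hours 20 minutes layover in Chatham Islands → 21:29 UTC.
Add 14 hours and 45 minutes leg 3 → 12:14 UTC (Jul 19).
Add 1 hour 7 minutes layover in Bellhaven → 13:21 UTC.
Add 11 hours 47 minutes leg 4 → 01:08 UTC (Jul 20).
Apia is UTC+13:00, so local arrival = 01:08 + 13:00 = 14:08 on Jul 20.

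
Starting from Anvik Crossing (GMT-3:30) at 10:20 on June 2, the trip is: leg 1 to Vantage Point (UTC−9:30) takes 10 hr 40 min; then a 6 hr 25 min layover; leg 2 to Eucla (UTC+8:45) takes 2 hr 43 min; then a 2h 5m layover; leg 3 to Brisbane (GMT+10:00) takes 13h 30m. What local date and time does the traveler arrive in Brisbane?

11:13 on Jun 4

Convert departure to UTC: 10:20 + 3:30 = 13:50 UTC on Jun 2.
Add 10 hours 40 minutes leg 1 → 00:30 UTC (Jun 3).
Add 6 hours 25 minutes layover in Vantage Point → 06:55 UTC.
Add 2 hours 43 minutes leg 2 → 09:38 UTC.
Add 2 hours 5 minutes layover in Eucla → 11:43 UTC.
Add 13 hours and 30 minutes leg 3 → 01:13 UTC (Jun 4).
Brisbane is UTC+10:00, so local arrival = 01:13 + 10:00 = 11:13 on Jun 4.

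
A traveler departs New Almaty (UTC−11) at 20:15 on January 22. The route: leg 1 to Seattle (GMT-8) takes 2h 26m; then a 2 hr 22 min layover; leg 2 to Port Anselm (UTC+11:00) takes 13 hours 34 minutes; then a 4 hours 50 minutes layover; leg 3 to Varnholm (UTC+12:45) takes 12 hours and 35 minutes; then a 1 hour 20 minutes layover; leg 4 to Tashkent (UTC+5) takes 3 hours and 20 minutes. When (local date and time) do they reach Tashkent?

Convert departure to UTC: 20:15 + 11:00 = 07:15 UTC on Jan 23.
Add 2 hours and 26 minutes leg 1 → 09:41 UTC.
Add 2 hours and 22 minutes layover in Seattle → 12:03 UTC.
Add 13 hours 34 minutes leg 2 → 01:37 UTC (Jan 24).
Add 4 hours and 50 minutes layover in Port Anselm → 06:27 UTC.
Add 12 hours and 35 minutes leg 3 → 19:02 UTC.
Add 1 hour 20 minutes layover in Varnholm → 20:22 UTC.
Add 3 hours and 20 minutes leg 4 → 23:42 UTC.
Tashkent is UTC+5:00, so local arrival = 23:42 + 5:00 = 04:42 on Jan 25.

04:42 on January 25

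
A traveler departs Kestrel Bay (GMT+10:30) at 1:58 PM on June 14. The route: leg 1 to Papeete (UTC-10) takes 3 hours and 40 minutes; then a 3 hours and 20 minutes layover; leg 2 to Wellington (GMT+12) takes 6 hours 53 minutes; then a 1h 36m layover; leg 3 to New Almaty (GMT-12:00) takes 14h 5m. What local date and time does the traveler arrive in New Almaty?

9:02 PM on Jun 14

Convert departure to UTC: 1:58 PM − 10:30 = 3:28 AM UTC on Jun 14.
Add 3 hours and 40 minutes leg 1 → 7:08 AM UTC.
Add 3 hours and 20 minutes layover in Papeete → 10:28 AM UTC.
Add 6 hours and 53 minutes leg 2 → 5:21 PM UTC.
Add 1 hour and 36 minutes layover in Wellington → 6:57 PM UTC.
Add 14 hours 5 minutes leg 3 → 9:02 AM UTC (Jun 15).
New Almaty is UTC−12:00, so local arrival = 9:02 AM − 12:00 = 9:02 PM on Jun 14.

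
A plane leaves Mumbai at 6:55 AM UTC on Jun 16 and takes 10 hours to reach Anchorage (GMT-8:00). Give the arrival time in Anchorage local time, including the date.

Departure is given in UTC: 6:55 AM on Jun 16.
Add 10 hours → 4:55 PM UTC.
Anchorage is UTC−8:00: 4:55 PM − 8:00 = 8:55 AM on Jun 16.

8:55 AM on June 16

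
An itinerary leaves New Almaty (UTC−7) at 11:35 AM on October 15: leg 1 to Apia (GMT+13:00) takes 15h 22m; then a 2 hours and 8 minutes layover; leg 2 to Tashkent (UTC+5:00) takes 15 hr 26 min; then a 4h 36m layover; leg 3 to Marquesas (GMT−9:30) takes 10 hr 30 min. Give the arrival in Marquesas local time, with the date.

9:07 AM on October 17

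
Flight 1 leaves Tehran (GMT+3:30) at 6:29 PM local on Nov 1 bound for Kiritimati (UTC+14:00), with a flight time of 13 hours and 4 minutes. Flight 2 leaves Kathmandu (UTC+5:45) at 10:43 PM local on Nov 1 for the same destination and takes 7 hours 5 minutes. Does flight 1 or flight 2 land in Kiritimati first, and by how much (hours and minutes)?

the second, by 4 hours

Flight 1 in UTC: 6:29 PM − 3:30 = 2:59 PM on Nov 1.
+13 hours 4 minutes → arrive 4:03 AM UTC on Nov 2.
Flight 2 in UTC: 10:43 PM − 5:45 = 4:58 PM on Nov 1.
+7 hours and 5 minutes → arrive 12:03 AM UTC on Nov 2.
Flight 2 lands earlier by 4 hours.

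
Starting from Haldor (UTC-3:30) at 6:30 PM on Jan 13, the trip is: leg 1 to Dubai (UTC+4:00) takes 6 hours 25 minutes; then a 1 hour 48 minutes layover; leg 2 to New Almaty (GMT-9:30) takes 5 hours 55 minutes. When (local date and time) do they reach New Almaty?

2:38 AM on January 14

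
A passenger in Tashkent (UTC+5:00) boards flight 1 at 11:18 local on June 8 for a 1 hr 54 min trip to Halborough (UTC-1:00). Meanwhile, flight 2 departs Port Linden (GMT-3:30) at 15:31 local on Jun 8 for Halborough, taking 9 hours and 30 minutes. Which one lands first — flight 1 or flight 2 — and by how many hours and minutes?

Flight 1 in UTC: 11:18 − 5:00 = 06:18 on Jun 8.
+1 hour and 54 minutes → arrive 08:12 UTC on Jun 8.
Flight 2 in UTC: 15:31 + 3:30 = 19:01 on Jun 8.
+9 hours and 30 minutes → arrive 04:31 UTC on Jun 9.
Flight 1 lands earlier by 20 hours 19 minutes.

the first, by 20 hours 19 minutes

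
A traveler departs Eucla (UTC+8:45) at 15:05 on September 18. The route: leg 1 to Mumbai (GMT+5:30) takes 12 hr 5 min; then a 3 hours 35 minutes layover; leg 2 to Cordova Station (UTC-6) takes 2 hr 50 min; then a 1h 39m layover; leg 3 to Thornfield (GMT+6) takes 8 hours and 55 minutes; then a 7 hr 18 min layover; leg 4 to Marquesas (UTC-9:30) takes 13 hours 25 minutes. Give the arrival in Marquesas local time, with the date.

22:37 on Sep 19

Convert departure to UTC: 15:05 − 8:45 = 06:20 UTC on Sep 18.
Add 12 hours 5 minutes leg 1 → 18:25 UTC.
Add 3 hours 35 minutes layover in Mumbai → 22:00 UTC.
Add 2 hours 50 minutes leg 2 → 00:50 UTC (Sep 19).
Add 1 hour 39 minutes layover in Cordova Station → 02:29 UTC.
Add 8 hours and 55 minutes leg 3 → 11:24 UTC.
Add 7 hours and 18 minutes layover in Thornfield → 18:42 UTC.
Add 13 hours and 25 minutes leg 4 → 08:07 UTC (Sep 20).
Marquesas is UTC−9:30, so local arrival = 08:07 − 9:30 = 22:37 on Sep 19.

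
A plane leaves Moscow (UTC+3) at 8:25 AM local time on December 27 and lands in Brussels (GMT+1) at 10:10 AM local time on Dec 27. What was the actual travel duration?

3 hours 45 minutes

Departure in UTC: 8:25 AM − 3:00 = 5:25 AM on Dec 27.
Arrival in UTC: 10:10 AM − 1:00 = 9:10 AM on Dec 27.
Elapsed = 9:10 AM − 5:25 AM = 3 hours 45 minutes.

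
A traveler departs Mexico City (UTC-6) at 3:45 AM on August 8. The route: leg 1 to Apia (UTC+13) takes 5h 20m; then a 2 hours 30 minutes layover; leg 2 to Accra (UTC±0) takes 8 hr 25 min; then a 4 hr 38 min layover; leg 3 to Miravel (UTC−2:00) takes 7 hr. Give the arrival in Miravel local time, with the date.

11:38 AM on August 9

Convert departure to UTC: 3:45 AM + 6:00 = 9:45 AM UTC on Aug 8.
Add 5 hours 20 minutes leg 1 → 3:05 PM UTC.
Add 2 hours and 30 minutes layover in Apia → 5:35 PM UTC.
Add 8 hours 25 minutes leg 2 → 2:00 AM UTC (Aug 9).
Add 4 hours 38 minutes layover in Accra → 6:38 AM UTC.
Add 7 hours leg 3 → 1:38 PM UTC.
Miravel is UTC−2:00, so local arrival = 1:38 PM − 2:00 = 11:38 AM on Aug 9.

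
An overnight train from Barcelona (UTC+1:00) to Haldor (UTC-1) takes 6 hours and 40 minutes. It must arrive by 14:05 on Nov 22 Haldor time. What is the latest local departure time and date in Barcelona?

Target arrival in UTC: 14:05 + 1:00 = 15:05 on Nov 22.
Subtract 6 hours 40 minutes → departure 08:25 UTC on Nov 22.
Barcelona is UTC+1:00: 08:25 + 1:00 = 09:25 on Nov 22.

09:25 on November 22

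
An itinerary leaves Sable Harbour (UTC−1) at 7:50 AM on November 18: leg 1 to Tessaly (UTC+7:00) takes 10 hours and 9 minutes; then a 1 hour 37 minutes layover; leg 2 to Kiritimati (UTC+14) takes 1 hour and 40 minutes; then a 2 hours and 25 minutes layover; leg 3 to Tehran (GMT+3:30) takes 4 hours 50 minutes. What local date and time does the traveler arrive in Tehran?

Convert departure to UTC: 7:50 AM + 1:00 = 8:50 AM UTC on Nov 18.
Add 10 hours and 9 minutes leg 1 → 6:59 PM UTC.
Add 1 hour 37 minutes layover in Tessaly → 8:36 PM UTC.
Add 1 hour and 40 minutes leg 2 → 10:16 PM UTC.
Add 2 hours 25 minutes layover in Kiritimati → 12:41 AM UTC (Nov 19).
Add 4 hours 50 minutes leg 3 → 5:31 AM UTC.
Tehran is UTC+3:30, so local arrival = 5:31 AM + 3:30 = 9:01 AM on Nov 19.

9:01 AM on November 19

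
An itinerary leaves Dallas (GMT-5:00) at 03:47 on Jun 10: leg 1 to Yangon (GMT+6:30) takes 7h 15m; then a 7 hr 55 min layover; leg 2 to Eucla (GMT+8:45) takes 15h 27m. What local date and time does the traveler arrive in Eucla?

00:09 on June 12

Convert departure to UTC: 03:47 + 5:00 = 08:47 UTC on Jun 10.
Add 7 hours 15 minutes leg 1 → 16:02 UTC.
Add 7 hours 55 minutes layover in Yangon → 23:57 UTC.
Add 15 hours and 27 minutes leg 2 → 15:24 UTC (Jun 11).
Eucla is UTC+8:45, so local arrival = 15:24 + 8:45 = 00:09 on Jun 12.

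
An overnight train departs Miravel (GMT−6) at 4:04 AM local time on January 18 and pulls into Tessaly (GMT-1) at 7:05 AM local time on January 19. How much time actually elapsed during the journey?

22 hours 1 minute

Tessaly is 5:00 ahead of Miravel.
Clock-face elapsed time (ignoring zones) is 27 hours 1 minute.
Actual elapsed = 27 hours 1 minute − 5:00 = 22 hours 1 minute.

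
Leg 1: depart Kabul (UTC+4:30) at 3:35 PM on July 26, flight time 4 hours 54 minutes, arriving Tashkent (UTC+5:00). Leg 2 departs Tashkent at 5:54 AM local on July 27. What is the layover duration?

8 hours 55 minutes

Convert departure to UTC: 3:35 PM − 4:30 = 11:05 AM UTC on Jul 26.
Add 4 hours and 54 minutes flight time → 3:59 PM UTC.
Tashkent is UTC+5:00, so local arrival = 3:59 PM + 5:00 = 8:59 PM on Jul 26.
Layover = 5:54 AM − 8:59 PM (+1 day) = 8 hours 55 minutes.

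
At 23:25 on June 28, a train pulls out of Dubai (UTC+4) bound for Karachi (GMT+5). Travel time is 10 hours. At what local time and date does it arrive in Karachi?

Convert departure to UTC: 23:25 − 4:00 = 19:25 UTC on Jun 28.
Add 10 hours travel time → 05:25 UTC (Jun 29).
Karachi is UTC+5:00, so local arrival = 05:25 + 5:00 = 10:25 on Jun 29.

10:25 on June 29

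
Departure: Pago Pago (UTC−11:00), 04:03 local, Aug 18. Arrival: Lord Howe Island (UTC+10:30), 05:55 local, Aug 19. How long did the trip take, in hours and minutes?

Departure in UTC: 04:03 + 11:00 = 15:03 on Aug 18.
Arrival in UTC: 05:55 − 10:30 = 19:25 on Aug 18.
Elapsed = 19:25 − 15:03 = 4 hours 22 minutes.

4 hours 22 minutes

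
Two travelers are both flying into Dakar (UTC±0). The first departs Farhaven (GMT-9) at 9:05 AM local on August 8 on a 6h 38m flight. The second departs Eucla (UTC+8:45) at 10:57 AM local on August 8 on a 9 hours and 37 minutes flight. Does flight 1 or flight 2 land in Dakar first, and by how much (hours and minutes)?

the second, by 12 hours 54 minutes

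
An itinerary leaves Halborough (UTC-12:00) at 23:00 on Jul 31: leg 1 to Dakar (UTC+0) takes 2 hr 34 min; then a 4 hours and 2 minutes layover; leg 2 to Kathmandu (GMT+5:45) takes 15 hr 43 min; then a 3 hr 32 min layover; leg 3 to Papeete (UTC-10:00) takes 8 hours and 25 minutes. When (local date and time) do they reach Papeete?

11:16 on Aug 2

Convert departure to UTC: 23:00 + 12:00 = 11:00 UTC on Aug 1.
Add 2 hours 34 minutes leg 1 → 13:34 UTC.
Add 4 hours 2 minutes layover in Dakar → 17:36 UTC.
Add 15 hours 43 minutes leg 2 → 09:19 UTC (Aug 2).
Add 3 hours and 32 minutes layover in Kathmandu → 12:51 UTC.
Add 8 hours and 25 minutes leg 3 → 21:16 UTC.
Papeete is UTC−10:00, so local arrival = 21:16 − 10:00 = 11:16 on Aug 2.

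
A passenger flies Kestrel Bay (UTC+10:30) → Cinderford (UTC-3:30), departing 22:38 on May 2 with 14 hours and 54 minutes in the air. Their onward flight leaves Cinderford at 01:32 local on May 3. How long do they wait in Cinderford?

2 hours

Convert departure to UTC: 22:38 − 10:30 = 12:08 UTC on May 2.
Add 14 hours and 54 minutes flight time → 03:02 UTC (May 3).
Cinderford is UTC−3:30, so local arrival = 03:02 − 3:30 = 23:32 on May 2.
Layover = 01:32 − 23:32 (+1 day) = 2 hours.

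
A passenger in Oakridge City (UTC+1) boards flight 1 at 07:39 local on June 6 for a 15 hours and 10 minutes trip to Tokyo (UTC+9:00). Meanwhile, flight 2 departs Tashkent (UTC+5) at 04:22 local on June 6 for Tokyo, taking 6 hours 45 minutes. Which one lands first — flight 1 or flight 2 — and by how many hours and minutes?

the second, by 15 hours 42 minutes

Flight 1 in UTC: 07:39 − 1:00 = 06:39 on Jun 6.
+15 hours 10 minutes → arrive 21:49 UTC on Jun 6.
Flight 2 in UTC: 04:22 − 5:00 = 23:22 on Jun 5.
+6 hours and 45 minutes → arrive 06:07 UTC on Jun 6.
Flight 2 lands earlier by 15 hours 42 minutes.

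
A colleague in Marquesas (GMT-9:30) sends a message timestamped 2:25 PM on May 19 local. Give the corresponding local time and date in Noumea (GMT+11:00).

10:55 AM on May 20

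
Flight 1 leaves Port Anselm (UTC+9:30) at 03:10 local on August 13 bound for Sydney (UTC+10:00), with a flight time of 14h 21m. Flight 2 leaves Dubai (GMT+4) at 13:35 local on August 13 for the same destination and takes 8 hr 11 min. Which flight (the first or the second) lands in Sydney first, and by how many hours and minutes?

Flight 1 in UTC: 03:10 − 9:30 = 17:40 on Aug 12.
+14 hours and 21 minutes → arrive 08:01 UTC on Aug 13.
Flight 2 in UTC: 13:35 − 4:00 = 09:35 on Aug 13.
+8 hours and 11 minutes → arrive 17:46 UTC on Aug 13.
Flight 1 lands earlier by 9 hours 45 minutes.

the first, by 9 hours 45 minutes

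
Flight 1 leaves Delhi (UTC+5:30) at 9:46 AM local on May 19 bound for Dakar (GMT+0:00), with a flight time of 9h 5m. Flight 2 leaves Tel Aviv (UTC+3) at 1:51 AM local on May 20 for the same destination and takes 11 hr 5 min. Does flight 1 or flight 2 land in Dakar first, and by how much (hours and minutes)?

Flight 1 in UTC: 9:46 AM − 5:30 = 4:16 AM on May 19.
+9 hours and 5 minutes → arrive 1:21 PM UTC on May 19.
Flight 2 in UTC: 1:51 AM − 3:00 = 10:51 PM on May 19.
+11 hours and 5 minutes → arrive 9:56 AM UTC on May 20.
Flight 1 lands earlier by 20 hours 35 minutes.

the first, by 20 hours 35 minutes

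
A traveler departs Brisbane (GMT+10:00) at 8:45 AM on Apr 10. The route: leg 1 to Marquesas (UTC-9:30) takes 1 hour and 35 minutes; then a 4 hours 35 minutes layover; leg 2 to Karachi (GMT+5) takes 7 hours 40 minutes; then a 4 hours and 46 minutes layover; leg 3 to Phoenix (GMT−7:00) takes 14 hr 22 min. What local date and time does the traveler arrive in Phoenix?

Convert departure to UTC: 8:45 AM − 10:00 = 10:45 PM UTC on Apr 9.
Add 1 hour and 35 minutes leg 1 → 12:20 AM UTC (Apr 10).
Add 4 hours 35 minutes layover in Marquesas → 4:55 AM UTC.
Add 7 hours and 40 minutes leg 2 → 12:35 PM UTC.
Add 4 hours 46 minutes layover in Karachi → 5:21 PM UTC.
Add 14 hours 22 minutes leg 3 → 7:43 AM UTC (Apr 11).
Phoenix is UTC−7:00, so local arrival = 7:43 AM − 7:00 = 12:43 AM on Apr 11.

12:43 AM on Apr 11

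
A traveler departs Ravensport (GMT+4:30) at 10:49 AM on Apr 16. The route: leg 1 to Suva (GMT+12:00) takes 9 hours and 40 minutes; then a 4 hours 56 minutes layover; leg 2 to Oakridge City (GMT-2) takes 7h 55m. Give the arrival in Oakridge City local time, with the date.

2:50 AM on April 17

Convert departure to UTC: 10:49 AM − 4:30 = 6:19 AM UTC on Apr 16.
Add 9 hours and 40 minutes leg 1 → 3:59 PM UTC.
Add 4 hours 56 minutes layover in Suva → 8:55 PM UTC.
Add 7 hours 55 minutes leg 2 → 4:50 AM UTC (Apr 17).
Oakridge City is UTC−2:00, so local arrival = 4:50 AM − 2:00 = 2:50 AM on Apr 17.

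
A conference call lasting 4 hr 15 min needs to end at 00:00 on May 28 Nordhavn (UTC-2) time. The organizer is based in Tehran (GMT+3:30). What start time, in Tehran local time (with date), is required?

01:15 on May 28

Target end time in UTC: 00:00 + 2:00 = 02:00 on May 28.
Subtract 4 hours 15 minutes → start 21:45 UTC on May 27.
Tehran is UTC+3:30: 21:45 + 3:30 = 01:15 on May 28.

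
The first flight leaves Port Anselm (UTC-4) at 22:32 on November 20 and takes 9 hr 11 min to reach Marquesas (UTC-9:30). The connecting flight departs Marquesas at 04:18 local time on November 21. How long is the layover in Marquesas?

2 hours 5 minutes

Convert departure to UTC: 22:32 + 4:00 = 02:32 UTC on Nov 21.
Add 9 hours 11 minutes flight time → 11:43 UTC.
Marquesas is UTC−9:30, so local arrival = 11:43 − 9:30 = 02:13 on Nov 21.
Layover = 04:18 − 02:13 = 2 hours 5 minutes.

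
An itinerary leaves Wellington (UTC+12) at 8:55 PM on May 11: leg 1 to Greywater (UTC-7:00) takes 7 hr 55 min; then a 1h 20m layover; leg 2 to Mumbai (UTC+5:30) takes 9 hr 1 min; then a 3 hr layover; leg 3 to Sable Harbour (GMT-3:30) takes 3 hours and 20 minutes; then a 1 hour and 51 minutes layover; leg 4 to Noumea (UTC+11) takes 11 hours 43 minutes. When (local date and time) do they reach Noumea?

10:05 AM on May 13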